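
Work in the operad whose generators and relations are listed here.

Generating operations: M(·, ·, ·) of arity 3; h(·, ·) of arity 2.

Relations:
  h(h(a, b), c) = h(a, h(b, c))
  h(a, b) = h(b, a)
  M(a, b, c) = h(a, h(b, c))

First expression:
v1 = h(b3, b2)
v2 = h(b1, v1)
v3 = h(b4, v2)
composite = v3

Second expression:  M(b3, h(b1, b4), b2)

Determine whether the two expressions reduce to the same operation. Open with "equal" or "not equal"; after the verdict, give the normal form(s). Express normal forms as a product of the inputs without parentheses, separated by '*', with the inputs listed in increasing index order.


equal; the common form is b1 * b2 * b3 * b4

Reducing the first expression gives b1 * b2 * b3 * b4
Reducing the second expression gives b1 * b2 * b3 * b4
The normal forms match — equal.


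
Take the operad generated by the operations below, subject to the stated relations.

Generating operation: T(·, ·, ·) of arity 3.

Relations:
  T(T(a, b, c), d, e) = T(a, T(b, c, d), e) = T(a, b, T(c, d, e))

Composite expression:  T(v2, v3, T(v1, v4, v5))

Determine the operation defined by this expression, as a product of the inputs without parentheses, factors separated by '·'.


v2 · v3 · v1 · v4 · v5


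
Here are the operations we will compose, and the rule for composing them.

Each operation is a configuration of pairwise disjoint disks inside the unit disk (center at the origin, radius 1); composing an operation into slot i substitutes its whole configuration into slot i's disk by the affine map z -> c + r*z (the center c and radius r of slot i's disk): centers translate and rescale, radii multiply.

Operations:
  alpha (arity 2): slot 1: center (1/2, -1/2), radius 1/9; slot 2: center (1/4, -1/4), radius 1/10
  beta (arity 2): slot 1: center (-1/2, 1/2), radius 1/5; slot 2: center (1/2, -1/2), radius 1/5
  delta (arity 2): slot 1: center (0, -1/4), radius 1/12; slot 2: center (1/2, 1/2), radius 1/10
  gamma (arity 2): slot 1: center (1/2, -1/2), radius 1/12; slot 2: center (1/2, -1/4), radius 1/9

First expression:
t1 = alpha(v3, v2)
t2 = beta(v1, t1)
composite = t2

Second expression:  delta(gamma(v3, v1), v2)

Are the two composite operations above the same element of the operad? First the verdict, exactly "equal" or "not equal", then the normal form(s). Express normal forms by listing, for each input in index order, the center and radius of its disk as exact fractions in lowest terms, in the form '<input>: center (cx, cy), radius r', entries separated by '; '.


not equal; the first gives v1: center (-1/2, 1/2), radius 1/5; v2: center (11/20, -11/20), radius 1/50; v3: center (3/5, -3/5), radius 1/45 and the second v1: center (1/24, -13/48), radius 1/108; v2: center (1/2, 1/2), radius 1/10; v3: center (1/24, -7/24), radius 1/144

The first expression, normalized: v1: center (-1/2, 1/2), radius 1/5; v2: center (11/20, -11/20), radius 1/50; v3: center (3/5, -3/5), radius 1/45
The second expression, normalized: v1: center (1/24, -13/48), radius 1/108; v2: center (1/2, 1/2), radius 1/10; v3: center (1/24, -7/24), radius 1/144
The normal forms differ: not equal.


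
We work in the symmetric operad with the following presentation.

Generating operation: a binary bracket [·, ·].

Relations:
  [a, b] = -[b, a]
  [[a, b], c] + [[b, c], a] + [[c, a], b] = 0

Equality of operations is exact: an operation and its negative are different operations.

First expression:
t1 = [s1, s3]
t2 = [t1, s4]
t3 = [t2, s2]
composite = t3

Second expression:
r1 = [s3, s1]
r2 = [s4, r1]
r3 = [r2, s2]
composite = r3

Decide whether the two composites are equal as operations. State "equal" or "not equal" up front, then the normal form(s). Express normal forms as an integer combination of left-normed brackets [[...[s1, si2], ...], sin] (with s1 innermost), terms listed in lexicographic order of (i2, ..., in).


The first composite normalizes to [[[s1, s3], s4], s2]
The second composite normalizes to [[[s1, s3], s4], s2]
The normal forms match — equal.

equal: each reduces to [[[s1, s3], s4], s2]


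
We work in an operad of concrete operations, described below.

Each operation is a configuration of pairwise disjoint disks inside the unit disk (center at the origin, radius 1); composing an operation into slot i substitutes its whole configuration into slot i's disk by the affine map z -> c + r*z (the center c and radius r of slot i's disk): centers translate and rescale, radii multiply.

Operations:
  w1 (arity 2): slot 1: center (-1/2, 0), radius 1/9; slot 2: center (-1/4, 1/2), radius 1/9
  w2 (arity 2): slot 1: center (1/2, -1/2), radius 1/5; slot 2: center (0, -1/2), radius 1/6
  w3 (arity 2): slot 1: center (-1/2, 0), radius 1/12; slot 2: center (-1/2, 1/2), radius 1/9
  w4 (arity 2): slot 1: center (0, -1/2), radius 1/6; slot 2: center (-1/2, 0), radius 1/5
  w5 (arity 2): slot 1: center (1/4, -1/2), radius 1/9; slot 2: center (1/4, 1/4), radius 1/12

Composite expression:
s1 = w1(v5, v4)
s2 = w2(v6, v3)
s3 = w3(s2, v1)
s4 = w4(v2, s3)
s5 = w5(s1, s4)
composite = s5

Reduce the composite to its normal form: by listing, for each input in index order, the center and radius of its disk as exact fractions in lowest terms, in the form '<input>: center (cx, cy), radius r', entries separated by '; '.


v1: center (1/5, 31/120), radius 1/540; v2: center (1/4, 5/24), radius 1/72; v3: center (1/5, 359/1440), radius 1/4320; v4: center (2/9, -4/9), radius 1/81; v5: center (7/36, -1/2), radius 1/81; v6: center (289/1440, 359/1440), radius 1/3600


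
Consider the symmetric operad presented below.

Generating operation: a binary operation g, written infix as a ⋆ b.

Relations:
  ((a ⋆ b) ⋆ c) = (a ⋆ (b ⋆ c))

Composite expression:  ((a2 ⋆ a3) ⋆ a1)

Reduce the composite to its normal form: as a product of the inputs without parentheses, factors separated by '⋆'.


Associativity of g dissolves the nesting; only the a-input order survives.
(a2 ⋆ a3) unparenthesizes to a2 ⋆ a3
((a2 ⋆ a3) ⋆ a1) unparenthesizes to a2 ⋆ a3 ⋆ a1

a2 ⋆ a3 ⋆ a1


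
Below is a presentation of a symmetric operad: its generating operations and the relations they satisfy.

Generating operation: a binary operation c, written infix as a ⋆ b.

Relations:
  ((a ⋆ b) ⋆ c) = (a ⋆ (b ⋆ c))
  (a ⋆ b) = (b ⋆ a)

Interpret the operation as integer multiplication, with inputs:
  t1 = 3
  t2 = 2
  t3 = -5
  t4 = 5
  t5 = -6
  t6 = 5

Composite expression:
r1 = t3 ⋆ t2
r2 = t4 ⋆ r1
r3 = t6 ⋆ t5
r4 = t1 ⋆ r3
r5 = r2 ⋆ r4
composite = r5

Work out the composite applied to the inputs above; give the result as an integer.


4500

(t3 ⋆ t2) = -10
(t4 ⋆ (t3 ⋆ t2)) = -50
(t6 ⋆ t5) = -30
(t1 ⋆ (t6 ⋆ t5)) = -90
((t4 ⋆ (t3 ⋆ t2)) ⋆ (t1 ⋆ (t6 ⋆ t5))) = 4500


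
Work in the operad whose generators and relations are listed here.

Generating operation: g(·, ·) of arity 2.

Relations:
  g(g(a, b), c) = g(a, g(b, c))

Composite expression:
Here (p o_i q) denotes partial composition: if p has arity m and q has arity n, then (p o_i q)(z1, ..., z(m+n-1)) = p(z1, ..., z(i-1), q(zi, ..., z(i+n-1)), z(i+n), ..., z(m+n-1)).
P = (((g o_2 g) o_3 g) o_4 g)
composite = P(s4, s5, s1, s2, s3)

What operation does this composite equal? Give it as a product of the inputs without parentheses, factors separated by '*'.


s4 * s5 * s1 * s2 * s3

Associativity of g dissolves the nesting; only the s-input order survives.
g(s2, s3) spells out as s2 * s3
g(s1, g(s2, s3)) spells out as s1 * s2 * s3
g(s5, g(s1, g(s2, s3))) spells out as s5 * s1 * s2 * s3
g(s4, g(s5, g(s1, g(s2, s3)))) spells out as s4 * s5 * s1 * s2 * s3


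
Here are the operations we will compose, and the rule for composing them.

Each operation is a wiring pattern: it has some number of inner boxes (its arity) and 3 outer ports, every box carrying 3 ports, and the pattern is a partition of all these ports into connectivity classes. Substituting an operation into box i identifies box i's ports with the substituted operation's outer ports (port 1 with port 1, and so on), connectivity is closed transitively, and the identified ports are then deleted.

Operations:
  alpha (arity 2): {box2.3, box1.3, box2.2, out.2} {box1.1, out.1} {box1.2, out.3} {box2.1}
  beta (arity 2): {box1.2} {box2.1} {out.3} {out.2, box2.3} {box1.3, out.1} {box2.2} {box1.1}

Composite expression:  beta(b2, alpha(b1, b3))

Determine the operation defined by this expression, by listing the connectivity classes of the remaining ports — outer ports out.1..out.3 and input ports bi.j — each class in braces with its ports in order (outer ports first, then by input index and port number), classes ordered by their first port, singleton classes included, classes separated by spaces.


{out.1, b2.3} {out.2, b1.2} {out.3} {b1.1} {b1.3, b3.2, b3.3} {b2.1} {b2.2} {b3.1}

Reachability decides: close wires over beta-identified ports.
after alpha, the pattern on (b1, b3) reads {out.1, b1.1} {out.2, b1.3, b3.2, b3.3} {out.3, b1.2} {b3.1} (out.j = its outer ports)
after beta, the pattern on (b2, b1, b3) reads {out.1, b2.3} {out.2, b1.2} {out.3} {b1.1} {b1.3, b3.2, b3.3} {b2.1} {b2.2} {b3.1} (out.j = its outer ports)


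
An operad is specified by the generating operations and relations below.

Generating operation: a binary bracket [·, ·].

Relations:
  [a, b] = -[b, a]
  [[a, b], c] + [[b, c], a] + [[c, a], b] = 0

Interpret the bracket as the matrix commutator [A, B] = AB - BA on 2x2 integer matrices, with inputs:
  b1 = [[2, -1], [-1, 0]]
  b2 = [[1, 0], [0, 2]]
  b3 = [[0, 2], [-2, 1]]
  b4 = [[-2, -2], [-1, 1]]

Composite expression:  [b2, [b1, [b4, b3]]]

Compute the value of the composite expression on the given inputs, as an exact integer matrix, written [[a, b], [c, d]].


[b4, b3] = [[6, -8], [-5, -6]]
[b1, [b4, b3]] = [[-3, -4], [-2, 3]]
[b2, [b1, [b4, b3]]] = [[0, 4], [-2, 0]]

[[0, 4], [-2, 0]]


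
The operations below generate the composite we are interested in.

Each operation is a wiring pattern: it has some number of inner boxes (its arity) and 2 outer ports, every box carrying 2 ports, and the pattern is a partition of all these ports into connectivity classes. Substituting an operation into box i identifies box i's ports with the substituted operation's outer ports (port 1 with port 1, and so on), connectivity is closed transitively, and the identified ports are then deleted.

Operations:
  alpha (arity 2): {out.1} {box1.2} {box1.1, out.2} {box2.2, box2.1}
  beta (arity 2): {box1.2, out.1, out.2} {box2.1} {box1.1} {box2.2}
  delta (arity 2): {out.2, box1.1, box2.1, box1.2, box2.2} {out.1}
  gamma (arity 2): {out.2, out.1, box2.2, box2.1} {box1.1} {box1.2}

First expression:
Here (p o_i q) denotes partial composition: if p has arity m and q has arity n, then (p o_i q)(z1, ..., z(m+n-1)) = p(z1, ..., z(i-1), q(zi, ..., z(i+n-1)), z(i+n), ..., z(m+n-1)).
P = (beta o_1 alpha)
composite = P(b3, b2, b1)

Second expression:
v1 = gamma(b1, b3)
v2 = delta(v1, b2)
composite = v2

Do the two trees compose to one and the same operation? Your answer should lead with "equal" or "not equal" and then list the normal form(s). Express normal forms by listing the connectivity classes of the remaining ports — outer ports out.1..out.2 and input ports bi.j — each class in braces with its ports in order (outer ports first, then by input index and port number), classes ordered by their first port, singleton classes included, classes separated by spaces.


not equal; the first gives {out.1, out.2, b3.1} {b1.1} {b1.2} {b2.1, b2.2} {b3.2} and the second {out.1} {out.2, b2.1, b2.2, b3.1, b3.2} {b1.1} {b1.2}

The first expression, normalized: {out.1, out.2, b3.1} {b1.1} {b1.2} {b2.1, b2.2} {b3.2}
The second expression, normalized: {out.1} {out.2, b2.1, b2.2, b3.1, b3.2} {b1.1} {b1.2}
Different reductions; not equal.


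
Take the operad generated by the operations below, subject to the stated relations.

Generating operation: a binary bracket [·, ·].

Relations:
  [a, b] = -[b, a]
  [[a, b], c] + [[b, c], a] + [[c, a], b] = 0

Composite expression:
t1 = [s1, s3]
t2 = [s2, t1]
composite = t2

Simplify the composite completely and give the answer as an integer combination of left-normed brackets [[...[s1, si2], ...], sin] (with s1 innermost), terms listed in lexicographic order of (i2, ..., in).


-[[s1, s3], s2]


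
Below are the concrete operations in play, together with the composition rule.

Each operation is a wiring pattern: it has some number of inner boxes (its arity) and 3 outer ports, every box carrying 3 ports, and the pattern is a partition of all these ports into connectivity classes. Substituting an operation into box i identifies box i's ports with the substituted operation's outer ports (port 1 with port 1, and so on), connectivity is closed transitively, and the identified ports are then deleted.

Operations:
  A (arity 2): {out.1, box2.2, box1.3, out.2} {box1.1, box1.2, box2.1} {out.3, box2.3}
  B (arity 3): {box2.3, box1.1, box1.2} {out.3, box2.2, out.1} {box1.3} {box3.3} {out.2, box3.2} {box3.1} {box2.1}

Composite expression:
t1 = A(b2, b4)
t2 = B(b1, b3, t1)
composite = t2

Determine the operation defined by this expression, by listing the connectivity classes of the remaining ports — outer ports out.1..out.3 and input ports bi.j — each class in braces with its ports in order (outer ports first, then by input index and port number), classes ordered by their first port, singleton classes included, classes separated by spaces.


{out.1, out.3, b3.2} {out.2, b2.3, b4.2} {b1.1, b1.2, b3.3} {b1.3} {b2.1, b2.2, b4.1} {b3.1} {b4.3}

Treat the ports identified at B as solder joints: merge, then drop.
after A, the pattern on (b2, b4) reads {out.1, out.2, b2.3, b4.2} {out.3, b4.3} {b2.1, b2.2, b4.1} (out.j = its outer ports)
after B, the pattern on (b1, b3, b2, b4) reads {out.1, out.3, b3.2} {out.2, b2.3, b4.2} {b1.1, b1.2, b3.3} {b1.3} {b2.1, b2.2, b4.1} {b3.1} {b4.3} (out.j = its outer ports)


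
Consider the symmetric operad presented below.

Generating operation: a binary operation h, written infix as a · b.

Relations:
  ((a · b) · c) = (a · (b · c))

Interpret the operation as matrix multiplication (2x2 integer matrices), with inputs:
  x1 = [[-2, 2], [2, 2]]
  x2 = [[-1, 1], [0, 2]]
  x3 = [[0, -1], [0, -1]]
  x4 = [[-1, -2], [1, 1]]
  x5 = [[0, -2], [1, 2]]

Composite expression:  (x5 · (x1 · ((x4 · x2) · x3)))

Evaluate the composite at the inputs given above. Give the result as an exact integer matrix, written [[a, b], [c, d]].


[[0, -8], [0, -4]]

(x4 · x2) = [[1, -5], [-1, 3]]
((x4 · x2) · x3) = [[0, 4], [0, -2]]
(x1 · ((x4 · x2) · x3)) = [[0, -12], [0, 4]]
(x5 · (x1 · ((x4 · x2) · x3))) = [[0, -8], [0, -4]]


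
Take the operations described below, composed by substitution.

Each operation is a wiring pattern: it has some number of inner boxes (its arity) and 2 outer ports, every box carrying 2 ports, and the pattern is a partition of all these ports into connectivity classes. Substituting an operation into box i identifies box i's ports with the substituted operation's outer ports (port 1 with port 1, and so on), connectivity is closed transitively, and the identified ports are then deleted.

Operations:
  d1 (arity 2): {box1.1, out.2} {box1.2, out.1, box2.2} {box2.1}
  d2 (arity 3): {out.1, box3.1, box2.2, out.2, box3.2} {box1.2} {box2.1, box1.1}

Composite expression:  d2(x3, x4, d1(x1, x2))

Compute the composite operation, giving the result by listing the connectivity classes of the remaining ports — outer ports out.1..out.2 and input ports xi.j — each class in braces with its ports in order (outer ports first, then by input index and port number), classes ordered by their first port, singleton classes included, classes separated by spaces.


{out.1, out.2, x1.1, x1.2, x2.2, x4.2} {x2.1} {x3.1, x4.1} {x3.2}

After gluing at d2, chains via deleted ports link the x-ports.
through d1, on inputs (x1, x2): {out.1, x1.2, x2.2} {out.2, x1.1} {x2.1} (out.j = stage outer ports)
through d2, on inputs (x3, x4, x1, x2): {out.1, out.2, x1.1, x1.2, x2.2, x4.2} {x2.1} {x3.1, x4.1} {x3.2} (out.j = stage outer ports)


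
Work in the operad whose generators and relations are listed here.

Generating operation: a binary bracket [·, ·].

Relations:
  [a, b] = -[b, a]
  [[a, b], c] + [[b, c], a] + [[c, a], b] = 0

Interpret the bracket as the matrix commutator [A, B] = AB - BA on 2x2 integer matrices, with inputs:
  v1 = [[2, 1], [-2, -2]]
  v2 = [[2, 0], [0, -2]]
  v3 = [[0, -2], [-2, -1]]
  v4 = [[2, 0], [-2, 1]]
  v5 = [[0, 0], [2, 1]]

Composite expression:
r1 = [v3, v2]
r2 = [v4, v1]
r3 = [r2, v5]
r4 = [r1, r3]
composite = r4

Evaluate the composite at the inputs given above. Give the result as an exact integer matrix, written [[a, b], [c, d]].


[v3, v2] = [[0, 8], [-8, 0]]
[v4, v1] = [[2, 1], [-6, -2]]
[[v4, v1], v5] = [[2, 1], [-2, -2]]
[[v3, v2], [[v4, v1], v5]] = [[-8, -32], [-32, 8]]

[[-8, -32], [-32, 8]]


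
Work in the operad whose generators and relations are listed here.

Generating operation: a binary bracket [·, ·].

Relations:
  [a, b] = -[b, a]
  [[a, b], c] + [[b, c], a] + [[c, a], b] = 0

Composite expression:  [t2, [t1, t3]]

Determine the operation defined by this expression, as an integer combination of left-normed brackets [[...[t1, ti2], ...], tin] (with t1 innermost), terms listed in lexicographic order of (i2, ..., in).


-[[t1, t3], t2]


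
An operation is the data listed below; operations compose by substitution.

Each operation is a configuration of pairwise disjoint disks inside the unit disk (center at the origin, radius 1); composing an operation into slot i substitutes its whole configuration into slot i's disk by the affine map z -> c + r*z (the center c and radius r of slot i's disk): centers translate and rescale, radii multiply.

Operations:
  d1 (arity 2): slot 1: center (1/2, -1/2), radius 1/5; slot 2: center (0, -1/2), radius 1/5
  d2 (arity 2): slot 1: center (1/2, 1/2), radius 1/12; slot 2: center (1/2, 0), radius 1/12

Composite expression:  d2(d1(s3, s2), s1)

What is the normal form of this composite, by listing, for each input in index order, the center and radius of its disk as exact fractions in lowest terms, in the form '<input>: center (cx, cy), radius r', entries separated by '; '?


Each s-disk chains the slot maps above it in d2; radii multiply.
s3: after 2 affine steps, its disk has center (13/24, 11/24), radius 1/60
s2: after 2 affine steps, its disk has center (1/2, 11/24), radius 1/60
s1: after 1 affine step, its disk has center (1/2, 0), radius 1/12

s1: center (1/2, 0), radius 1/12; s2: center (1/2, 11/24), radius 1/60; s3: center (13/24, 11/24), radius 1/60


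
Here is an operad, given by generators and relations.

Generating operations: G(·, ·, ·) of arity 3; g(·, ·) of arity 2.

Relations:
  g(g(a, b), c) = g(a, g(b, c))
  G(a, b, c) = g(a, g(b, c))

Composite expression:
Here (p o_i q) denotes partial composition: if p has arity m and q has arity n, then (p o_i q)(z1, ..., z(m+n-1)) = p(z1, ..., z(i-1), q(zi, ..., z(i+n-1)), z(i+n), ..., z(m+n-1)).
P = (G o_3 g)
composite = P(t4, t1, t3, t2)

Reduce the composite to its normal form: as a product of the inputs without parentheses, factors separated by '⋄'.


t4 ⋄ t1 ⋄ t3 ⋄ t2


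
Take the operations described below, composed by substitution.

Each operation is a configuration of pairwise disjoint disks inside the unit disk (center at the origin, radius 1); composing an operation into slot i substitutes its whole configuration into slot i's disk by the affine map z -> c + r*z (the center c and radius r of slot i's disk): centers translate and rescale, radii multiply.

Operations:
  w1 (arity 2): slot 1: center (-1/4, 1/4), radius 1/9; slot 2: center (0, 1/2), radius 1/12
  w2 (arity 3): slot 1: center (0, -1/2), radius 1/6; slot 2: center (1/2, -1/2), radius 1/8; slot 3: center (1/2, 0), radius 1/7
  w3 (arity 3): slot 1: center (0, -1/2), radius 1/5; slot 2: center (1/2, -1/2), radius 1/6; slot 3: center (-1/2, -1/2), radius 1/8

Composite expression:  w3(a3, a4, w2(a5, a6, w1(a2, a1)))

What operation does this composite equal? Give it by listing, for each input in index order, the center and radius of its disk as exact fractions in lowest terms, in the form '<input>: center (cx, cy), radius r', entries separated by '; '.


a1: center (-7/16, -55/112), radius 1/672; a2: center (-99/224, -111/224), radius 1/504; a3: center (0, -1/2), radius 1/5; a4: center (1/2, -1/2), radius 1/6; a5: center (-1/2, -9/16), radius 1/48; a6: center (-7/16, -9/16), radius 1/64

Affine substitution under w3: radii multiply and a-centers shift.
input a3: applying the 1 nested substitution gives center (0, -1/2), radius 1/5
input a4: applying the 1 nested substitution gives center (1/2, -1/2), radius 1/6
input a5: applying the 2 nested substitutions gives center (-1/2, -9/16), radius 1/48
input a6: applying the 2 nested substitutions gives center (-7/16, -9/16), radius 1/64
input a2: applying the 3 nested substitutions gives center (-99/224, -111/224), radius 1/504
input a1: applying the 3 nested substitutions gives center (-7/16, -55/112), radius 1/672


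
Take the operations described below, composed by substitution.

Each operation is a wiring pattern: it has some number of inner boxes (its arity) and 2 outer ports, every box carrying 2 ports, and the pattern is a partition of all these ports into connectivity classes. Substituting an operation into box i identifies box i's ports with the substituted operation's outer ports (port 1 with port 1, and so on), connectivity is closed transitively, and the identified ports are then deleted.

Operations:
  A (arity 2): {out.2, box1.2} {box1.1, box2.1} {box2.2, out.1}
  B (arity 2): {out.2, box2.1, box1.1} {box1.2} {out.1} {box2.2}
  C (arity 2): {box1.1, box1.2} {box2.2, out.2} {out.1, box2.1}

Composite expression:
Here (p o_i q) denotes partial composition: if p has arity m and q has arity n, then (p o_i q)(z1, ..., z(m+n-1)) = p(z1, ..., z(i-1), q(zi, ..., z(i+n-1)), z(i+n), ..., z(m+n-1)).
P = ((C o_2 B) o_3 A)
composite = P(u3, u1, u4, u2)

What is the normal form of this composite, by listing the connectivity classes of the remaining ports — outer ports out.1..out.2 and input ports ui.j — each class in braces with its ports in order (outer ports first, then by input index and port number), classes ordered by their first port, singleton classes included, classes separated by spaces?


Reachability decides: close wires over C-identified ports.
A over (u4, u2) gives {out.1, u2.2} {out.2, u4.2} {u2.1, u4.1}, out.j being that stage's outer ports
B over (u1, u4, u2) gives {out.1} {out.2, u1.1, u2.2} {u1.2} {u2.1, u4.1} {u4.2}, out.j being that stage's outer ports
C over (u3, u1, u4, u2) gives {out.1} {out.2, u1.1, u2.2} {u1.2} {u2.1, u4.1} {u3.1, u3.2} {u4.2}, out.j being that stage's outer ports

{out.1} {out.2, u1.1, u2.2} {u1.2} {u2.1, u4.1} {u3.1, u3.2} {u4.2}


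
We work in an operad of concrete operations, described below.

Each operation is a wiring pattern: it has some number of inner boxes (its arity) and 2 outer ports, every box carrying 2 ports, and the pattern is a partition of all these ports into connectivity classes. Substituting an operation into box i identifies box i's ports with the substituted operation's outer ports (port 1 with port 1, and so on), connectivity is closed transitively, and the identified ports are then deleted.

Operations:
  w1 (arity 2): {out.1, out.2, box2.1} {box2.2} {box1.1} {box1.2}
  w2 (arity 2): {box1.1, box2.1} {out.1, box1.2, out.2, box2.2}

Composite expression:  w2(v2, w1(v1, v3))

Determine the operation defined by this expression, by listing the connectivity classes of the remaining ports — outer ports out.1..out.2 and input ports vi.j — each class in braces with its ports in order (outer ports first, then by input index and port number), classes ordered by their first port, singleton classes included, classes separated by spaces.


{out.1, out.2, v2.1, v2.2, v3.1} {v1.1} {v1.2} {v3.2}

Treat the ports identified at w2 as solder joints: merge, then drop.
stage w1: inputs (v1, v3), connectivity {out.1, out.2, v3.1} {v1.1} {v1.2} {v3.2}, out.j its boundary
stage w2: inputs (v2, v1, v3), connectivity {out.1, out.2, v2.1, v2.2, v3.1} {v1.1} {v1.2} {v3.2}, out.j its boundary


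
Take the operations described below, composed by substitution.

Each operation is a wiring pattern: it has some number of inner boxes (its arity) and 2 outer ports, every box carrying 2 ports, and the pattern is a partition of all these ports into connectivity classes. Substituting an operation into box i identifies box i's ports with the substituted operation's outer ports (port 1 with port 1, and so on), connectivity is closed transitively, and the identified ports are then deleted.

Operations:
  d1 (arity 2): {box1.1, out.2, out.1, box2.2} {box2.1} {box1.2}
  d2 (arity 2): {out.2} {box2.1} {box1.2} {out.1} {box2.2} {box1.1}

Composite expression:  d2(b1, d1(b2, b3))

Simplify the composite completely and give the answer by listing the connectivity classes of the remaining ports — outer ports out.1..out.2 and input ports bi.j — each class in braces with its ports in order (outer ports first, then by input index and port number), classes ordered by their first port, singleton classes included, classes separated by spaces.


{out.1} {out.2} {b1.1} {b1.2} {b2.1, b3.2} {b2.2} {b3.1}

Treat the ports identified at d2 as solder joints: merge, then drop.
composing d1 on (b2, b3), with out.j its own outer ports: {out.1, out.2, b2.1, b3.2} {b2.2} {b3.1}
composing d2 on (b1, b2, b3), with out.j its own outer ports: {out.1} {out.2} {b1.1} {b1.2} {b2.1, b3.2} {b2.2} {b3.1}


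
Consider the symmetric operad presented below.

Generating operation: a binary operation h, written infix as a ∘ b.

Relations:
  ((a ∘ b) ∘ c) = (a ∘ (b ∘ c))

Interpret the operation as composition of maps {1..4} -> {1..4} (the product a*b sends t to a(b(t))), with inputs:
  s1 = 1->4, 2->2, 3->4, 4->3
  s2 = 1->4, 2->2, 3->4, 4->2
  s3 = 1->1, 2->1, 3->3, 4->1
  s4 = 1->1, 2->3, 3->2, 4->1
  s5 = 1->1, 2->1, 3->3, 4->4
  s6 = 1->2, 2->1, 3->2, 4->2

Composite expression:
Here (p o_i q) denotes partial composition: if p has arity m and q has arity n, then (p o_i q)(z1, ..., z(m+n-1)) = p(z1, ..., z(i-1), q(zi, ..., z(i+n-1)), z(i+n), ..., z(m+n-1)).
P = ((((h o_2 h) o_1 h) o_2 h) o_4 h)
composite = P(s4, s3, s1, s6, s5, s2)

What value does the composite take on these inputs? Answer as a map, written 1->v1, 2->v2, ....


1->1, 2->1, 3->1, 4->1

(s3 ∘ s1) = 1->1, 2->1, 3->1, 4->3
(s4 ∘ (s3 ∘ s1)) = 1->1, 2->1, 3->1, 4->2
(s6 ∘ s5) = 1->2, 2->2, 3->2, 4->2
((s6 ∘ s5) ∘ s2) = 1->2, 2->2, 3->2, 4->2
((s4 ∘ (s3 ∘ s1)) ∘ ((s6 ∘ s5) ∘ s2)) = 1->1, 2->1, 3->1, 4->1


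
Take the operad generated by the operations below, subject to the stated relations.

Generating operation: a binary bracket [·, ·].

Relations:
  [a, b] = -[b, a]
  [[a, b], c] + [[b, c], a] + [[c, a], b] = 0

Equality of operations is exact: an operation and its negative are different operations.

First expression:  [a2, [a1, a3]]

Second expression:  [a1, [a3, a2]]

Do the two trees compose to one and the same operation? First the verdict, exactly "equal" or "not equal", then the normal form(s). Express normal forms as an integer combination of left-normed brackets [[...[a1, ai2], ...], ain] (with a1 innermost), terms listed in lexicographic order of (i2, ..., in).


In normal form, the first expression is -[[a1, a3], a2]
In normal form, the second expression is -[[a1, a2], a3] + [[a1, a3], a2]
No match — not equal.

not equal; first: -[[a1, a3], a2]; second: -[[a1, a2], a3] + [[a1, a3], a2]


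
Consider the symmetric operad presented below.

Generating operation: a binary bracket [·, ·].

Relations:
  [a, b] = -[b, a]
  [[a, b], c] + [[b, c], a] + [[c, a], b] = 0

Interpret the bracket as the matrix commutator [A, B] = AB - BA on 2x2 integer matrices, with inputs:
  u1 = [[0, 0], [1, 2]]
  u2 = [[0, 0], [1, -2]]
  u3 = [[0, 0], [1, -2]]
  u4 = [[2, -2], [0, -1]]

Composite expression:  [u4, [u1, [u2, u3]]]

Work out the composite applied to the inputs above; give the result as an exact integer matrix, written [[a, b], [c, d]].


[[0, 0], [0, 0]]

[u2, u3] = [[0, 0], [0, 0]]
[u1, [u2, u3]] = [[0, 0], [0, 0]]
[u4, [u1, [u2, u3]]] = [[0, 0], [0, 0]]


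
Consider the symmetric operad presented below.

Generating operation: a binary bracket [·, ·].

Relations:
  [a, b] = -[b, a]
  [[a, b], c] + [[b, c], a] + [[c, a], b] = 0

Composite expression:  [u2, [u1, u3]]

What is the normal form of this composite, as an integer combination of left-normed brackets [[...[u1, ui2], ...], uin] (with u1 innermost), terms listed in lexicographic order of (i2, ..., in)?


-[[u1, u3], u2]

Expand each bracket as ab - ba; the u1-initial words give the coefficients.
Composite bracket: [u2, [u1, u3]]
Under [a, b] = ab - ba we get 4 signed associative words (2^2 = 4).
Words beginning with u1 determine it all:
  sign of u1u3u2 is -1, so it contributes -[[u1, u3], u2]


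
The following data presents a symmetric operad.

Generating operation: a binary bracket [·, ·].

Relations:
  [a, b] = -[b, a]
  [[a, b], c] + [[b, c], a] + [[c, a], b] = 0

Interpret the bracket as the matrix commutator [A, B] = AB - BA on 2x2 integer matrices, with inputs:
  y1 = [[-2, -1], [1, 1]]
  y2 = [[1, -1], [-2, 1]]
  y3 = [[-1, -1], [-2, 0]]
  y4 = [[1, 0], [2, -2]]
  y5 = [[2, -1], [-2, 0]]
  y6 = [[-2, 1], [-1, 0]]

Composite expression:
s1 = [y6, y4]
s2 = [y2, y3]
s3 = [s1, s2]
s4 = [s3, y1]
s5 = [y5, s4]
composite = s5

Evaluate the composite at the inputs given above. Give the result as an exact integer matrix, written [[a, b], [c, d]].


[[-38, -28], [-20, 38]]

[y6, y4] = [[2, -3], [1, -2]]
[y2, y3] = [[0, -1], [2, 0]]
[[y6, y4], [y2, y3]] = [[-5, -4], [-8, 5]]
[[[y6, y4], [y2, y3]], y1] = [[-12, -2], [34, 12]]
[y5, [[[y6, y4], [y2, y3]], y1]] = [[-38, -28], [-20, 38]]


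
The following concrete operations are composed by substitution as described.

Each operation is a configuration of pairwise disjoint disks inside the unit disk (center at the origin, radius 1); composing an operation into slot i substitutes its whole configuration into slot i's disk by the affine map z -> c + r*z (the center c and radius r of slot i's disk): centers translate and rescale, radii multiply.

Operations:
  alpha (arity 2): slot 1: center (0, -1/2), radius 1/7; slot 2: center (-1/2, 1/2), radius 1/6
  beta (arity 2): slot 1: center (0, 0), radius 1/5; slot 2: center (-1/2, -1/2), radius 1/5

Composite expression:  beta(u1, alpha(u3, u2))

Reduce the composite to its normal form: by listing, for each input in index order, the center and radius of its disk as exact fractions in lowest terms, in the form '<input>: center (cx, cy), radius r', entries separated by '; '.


Below beta, radii multiply path by path; the u-disk centers shift.
tracing u1 down its 1-map path: center (0, 0), radius 1/5
tracing u3 down its 2-map path: center (-1/2, -3/5), radius 1/35
tracing u2 down its 2-map path: center (-3/5, -2/5), radius 1/30

u1: center (0, 0), radius 1/5; u2: center (-3/5, -2/5), radius 1/30; u3: center (-1/2, -3/5), radius 1/35


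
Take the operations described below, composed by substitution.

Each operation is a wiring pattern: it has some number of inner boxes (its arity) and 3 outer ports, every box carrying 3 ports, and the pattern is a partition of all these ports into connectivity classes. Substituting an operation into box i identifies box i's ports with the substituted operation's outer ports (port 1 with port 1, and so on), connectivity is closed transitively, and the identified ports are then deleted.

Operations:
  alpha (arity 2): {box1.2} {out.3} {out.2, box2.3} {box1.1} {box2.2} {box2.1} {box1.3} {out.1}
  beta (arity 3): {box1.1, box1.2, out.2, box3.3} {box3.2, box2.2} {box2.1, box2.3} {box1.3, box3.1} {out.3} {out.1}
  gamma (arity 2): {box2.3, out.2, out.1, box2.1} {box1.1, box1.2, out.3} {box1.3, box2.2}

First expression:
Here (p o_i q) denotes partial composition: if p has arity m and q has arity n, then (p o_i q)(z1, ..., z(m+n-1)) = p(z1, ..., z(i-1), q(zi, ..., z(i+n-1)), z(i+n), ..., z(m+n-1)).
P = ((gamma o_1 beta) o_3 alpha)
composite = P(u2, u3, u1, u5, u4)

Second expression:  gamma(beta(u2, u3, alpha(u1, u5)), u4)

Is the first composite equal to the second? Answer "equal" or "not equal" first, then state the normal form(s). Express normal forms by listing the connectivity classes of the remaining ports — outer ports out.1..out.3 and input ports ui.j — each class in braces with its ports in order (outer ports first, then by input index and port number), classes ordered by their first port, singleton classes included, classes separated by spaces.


equal: each reduces to {out.1, out.2, u4.1, u4.3} {out.3, u2.1, u2.2} {u1.1} {u1.2} {u1.3} {u2.3} {u3.1, u3.3} {u3.2, u5.3} {u4.2} {u5.1} {u5.2}

The first expression, normalized: {out.1, out.2, u4.1, u4.3} {out.3, u2.1, u2.2} {u1.1} {u1.2} {u1.3} {u2.3} {u3.1, u3.3} {u3.2, u5.3} {u4.2} {u5.1} {u5.2}
The second expression, normalized: {out.1, out.2, u4.1, u4.3} {out.3, u2.1, u2.2} {u1.1} {u1.2} {u1.3} {u2.3} {u3.1, u3.3} {u3.2, u5.3} {u4.2} {u5.1} {u5.2}
The normal forms match — equal.


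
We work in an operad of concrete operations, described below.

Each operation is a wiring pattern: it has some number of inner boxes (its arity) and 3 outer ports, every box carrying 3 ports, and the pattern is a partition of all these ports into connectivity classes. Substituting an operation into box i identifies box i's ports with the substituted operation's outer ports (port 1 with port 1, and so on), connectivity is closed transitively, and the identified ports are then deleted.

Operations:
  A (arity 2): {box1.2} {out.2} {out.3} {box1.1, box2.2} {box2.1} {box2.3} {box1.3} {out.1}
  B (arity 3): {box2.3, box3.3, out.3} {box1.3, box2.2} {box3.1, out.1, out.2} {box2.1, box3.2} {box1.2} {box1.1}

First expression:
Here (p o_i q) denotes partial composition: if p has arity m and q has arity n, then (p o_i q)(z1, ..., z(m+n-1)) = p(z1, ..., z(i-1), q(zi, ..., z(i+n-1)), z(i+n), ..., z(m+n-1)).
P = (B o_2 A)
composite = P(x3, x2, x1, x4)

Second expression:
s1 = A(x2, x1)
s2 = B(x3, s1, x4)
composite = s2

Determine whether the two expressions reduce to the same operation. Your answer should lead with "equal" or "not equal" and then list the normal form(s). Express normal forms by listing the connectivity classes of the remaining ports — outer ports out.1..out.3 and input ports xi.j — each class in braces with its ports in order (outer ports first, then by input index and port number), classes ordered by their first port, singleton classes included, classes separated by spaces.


equal: each reduces to {out.1, out.2, x4.1} {out.3, x4.3} {x1.1} {x1.2, x2.1} {x1.3} {x2.2} {x2.3} {x3.1} {x3.2} {x3.3} {x4.2}

Normal form of the first expression: {out.1, out.2, x4.1} {out.3, x4.3} {x1.1} {x1.2, x2.1} {x1.3} {x2.2} {x2.3} {x3.1} {x3.2} {x3.3} {x4.2}
Normal form of the second expression: {out.1, out.2, x4.1} {out.3, x4.3} {x1.1} {x1.2, x2.1} {x1.3} {x2.2} {x2.3} {x3.1} {x3.2} {x3.3} {x4.2}
Same normal form: equal.


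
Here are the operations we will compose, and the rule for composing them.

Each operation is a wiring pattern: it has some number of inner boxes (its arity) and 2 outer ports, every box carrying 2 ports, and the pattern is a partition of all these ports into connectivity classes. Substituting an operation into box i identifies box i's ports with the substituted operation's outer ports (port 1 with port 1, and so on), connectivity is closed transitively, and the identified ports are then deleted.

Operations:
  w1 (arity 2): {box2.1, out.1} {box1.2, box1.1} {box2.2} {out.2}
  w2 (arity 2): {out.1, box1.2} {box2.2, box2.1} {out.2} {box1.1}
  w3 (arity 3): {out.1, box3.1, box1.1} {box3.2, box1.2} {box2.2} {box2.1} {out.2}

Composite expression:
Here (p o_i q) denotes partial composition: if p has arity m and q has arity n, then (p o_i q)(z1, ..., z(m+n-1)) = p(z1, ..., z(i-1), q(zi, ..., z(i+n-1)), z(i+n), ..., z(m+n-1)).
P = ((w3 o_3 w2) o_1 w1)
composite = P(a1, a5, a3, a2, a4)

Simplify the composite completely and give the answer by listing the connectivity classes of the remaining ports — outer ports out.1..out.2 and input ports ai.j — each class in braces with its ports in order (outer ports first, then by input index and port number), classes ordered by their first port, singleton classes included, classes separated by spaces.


{out.1, a2.2, a5.1} {out.2} {a1.1, a1.2} {a2.1} {a3.1} {a3.2} {a4.1, a4.2} {a5.2}

Substituting into w3 glues patterns; closure does the rest.
through w1, on inputs (a1, a5): {out.1, a5.1} {out.2} {a1.1, a1.2} {a5.2} (out.j = stage outer ports)
through w2, on inputs (a2, a4): {out.1, a2.2} {out.2} {a2.1} {a4.1, a4.2} (out.j = stage outer ports)
through w3, on inputs (a1, a5, a3, a2, a4): {out.1, a2.2, a5.1} {out.2} {a1.1, a1.2} {a2.1} {a3.1} {a3.2} {a4.1, a4.2} {a5.2} (out.j = stage outer ports)


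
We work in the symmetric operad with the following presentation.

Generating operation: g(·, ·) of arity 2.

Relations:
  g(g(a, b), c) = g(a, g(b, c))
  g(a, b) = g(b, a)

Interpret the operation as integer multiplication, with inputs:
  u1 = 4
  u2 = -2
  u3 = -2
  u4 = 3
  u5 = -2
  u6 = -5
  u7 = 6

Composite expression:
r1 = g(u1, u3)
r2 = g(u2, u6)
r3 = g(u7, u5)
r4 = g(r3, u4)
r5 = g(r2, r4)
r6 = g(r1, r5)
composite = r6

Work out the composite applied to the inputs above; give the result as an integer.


g(u1, u3) = -8
g(u2, u6) = 10
g(u7, u5) = -12
g(g(u7, u5), u4) = -36
g(g(u2, u6), g(g(u7, u5), u4)) = -360
g(g(u1, u3), g(g(u2, u6), g(g(u7, u5), u4))) = 2880

2880


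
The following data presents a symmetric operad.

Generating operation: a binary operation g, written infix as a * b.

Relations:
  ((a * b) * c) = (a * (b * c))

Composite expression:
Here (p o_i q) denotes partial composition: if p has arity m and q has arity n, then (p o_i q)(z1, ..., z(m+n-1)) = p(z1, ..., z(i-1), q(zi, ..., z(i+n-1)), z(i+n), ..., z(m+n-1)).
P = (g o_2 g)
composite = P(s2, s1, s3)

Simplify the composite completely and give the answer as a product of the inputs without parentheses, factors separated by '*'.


Associativity of g dissolves the nesting; only the s-input order survives.
(s1 * s3) flattens to s1 * s3
(s2 * (s1 * s3)) flattens to s2 * s1 * s3

s2 * s1 * s3


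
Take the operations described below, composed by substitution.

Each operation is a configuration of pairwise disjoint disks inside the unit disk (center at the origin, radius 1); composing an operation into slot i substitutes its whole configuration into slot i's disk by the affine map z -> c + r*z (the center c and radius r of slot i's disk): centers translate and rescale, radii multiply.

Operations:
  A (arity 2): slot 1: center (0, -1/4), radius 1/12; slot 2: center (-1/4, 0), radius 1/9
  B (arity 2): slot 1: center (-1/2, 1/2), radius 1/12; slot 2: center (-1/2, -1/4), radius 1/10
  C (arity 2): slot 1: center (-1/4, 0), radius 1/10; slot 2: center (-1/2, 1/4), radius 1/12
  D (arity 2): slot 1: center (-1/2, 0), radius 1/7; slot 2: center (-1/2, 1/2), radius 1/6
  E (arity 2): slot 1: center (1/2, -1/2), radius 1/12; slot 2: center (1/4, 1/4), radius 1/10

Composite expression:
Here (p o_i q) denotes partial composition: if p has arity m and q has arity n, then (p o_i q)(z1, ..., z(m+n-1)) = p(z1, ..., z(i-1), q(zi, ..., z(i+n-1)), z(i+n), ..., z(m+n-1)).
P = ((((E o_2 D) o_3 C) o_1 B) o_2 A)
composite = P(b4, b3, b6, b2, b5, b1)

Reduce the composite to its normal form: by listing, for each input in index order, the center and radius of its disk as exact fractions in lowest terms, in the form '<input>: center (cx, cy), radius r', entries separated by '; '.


Each b-disk chains the slot maps above it in E; radii multiply.
input b4: composing its 2 substitution steps yields center (11/24, -11/24), radius 1/144
input b3: composing its 3 substitution steps yields center (11/24, -251/480), radius 1/1440
input b6: composing its 3 substitution steps yields center (73/160, -25/48), radius 1/1080
input b2: composing its 2 substitution steps yields center (1/5, 1/4), radius 1/70
input b5: composing its 3 substitution steps yields center (47/240, 3/10), radius 1/600
input b1: composing its 3 substitution steps yields center (23/120, 73/240), radius 1/720

b1: center (23/120, 73/240), radius 1/720; b2: center (1/5, 1/4), radius 1/70; b3: center (11/24, -251/480), radius 1/1440; b4: center (11/24, -11/24), radius 1/144; b5: center (47/240, 3/10), radius 1/600; b6: center (73/160, -25/48), radius 1/1080
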